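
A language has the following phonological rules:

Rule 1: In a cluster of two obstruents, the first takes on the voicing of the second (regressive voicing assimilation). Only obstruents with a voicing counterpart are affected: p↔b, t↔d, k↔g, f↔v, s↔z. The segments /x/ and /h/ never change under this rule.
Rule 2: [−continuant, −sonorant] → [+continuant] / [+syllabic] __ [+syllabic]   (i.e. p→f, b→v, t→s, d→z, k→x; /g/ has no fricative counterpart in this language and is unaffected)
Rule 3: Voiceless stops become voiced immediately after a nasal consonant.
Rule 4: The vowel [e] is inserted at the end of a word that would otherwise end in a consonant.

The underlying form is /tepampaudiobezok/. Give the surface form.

Rule 1 (regressive voicing assimilation): no segment meets the environment; /tepampaudiobezok/ is unchanged.
Rule 2 (intervocalic spirantization): /p/ is a stop between vowels /e/ and /a/, so it spirantizes to the fricative [f]. /d/ is a stop between vowels /u/ and /i/, so it spirantizes to the fricative [z]. /b/ is a stop between vowels /o/ and /e/, so it spirantizes to the fricative [v]. /tepampaudiobezok/ → tefampauziovezok.
Rule 3 (post-nasal voicing): /p/ is a voiceless stop immediately after the nasal /m/, so it voices to [b]. /tefampauziovezok/ → tefambauziovezok.
Rule 4 (final e-epenthesis): the form ends in the consonant /k/, so [e] is inserted word-finally. /tefambauziovezok/ → tefambauziovezoke.

tefambauziovezoke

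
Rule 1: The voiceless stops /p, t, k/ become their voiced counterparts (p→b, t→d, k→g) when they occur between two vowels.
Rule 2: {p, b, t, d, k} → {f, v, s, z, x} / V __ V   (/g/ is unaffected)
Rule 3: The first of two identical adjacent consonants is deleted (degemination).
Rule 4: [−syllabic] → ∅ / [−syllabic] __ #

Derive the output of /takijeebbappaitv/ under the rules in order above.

tagijeebapait

Rule 1 (intervocalic voicing): /k/ is a voiceless stop between vowels /a/ and /i/, so it voices to [g]. /takijeebbappaitv/ → tagijeebbappaitv.
Rule 2 (intervocalic spirantization): no segment meets the environment; /tagijeebbappaitv/ is unchanged.
Rule 3 (degemination): /bb/ is a geminate; the first /b/ deletes. /pp/ is a geminate; the first /p/ deletes. /tagijeebbappaitv/ → tagijeebapaitv.
Rule 4 (final cluster simplification): /v/ is the second consonant of a word-final cluster /tv/, so it deletes. /tagijeebapaitv/ → tagijeebapait.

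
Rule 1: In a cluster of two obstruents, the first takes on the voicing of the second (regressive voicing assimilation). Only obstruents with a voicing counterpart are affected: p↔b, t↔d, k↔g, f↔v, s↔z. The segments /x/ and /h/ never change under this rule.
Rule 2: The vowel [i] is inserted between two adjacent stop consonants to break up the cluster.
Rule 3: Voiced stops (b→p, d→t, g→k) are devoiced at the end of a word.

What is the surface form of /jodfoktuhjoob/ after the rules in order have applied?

jotfokituhjoop

Rule 1 (regressive voicing assimilation): /d/ precedes the voiceless obstruent /f/, so it devoices to [t] by assimilation. /jodfoktuhjoob/ → jotfoktuhjoob.
Rule 2 (stop-cluster i-epenthesis): /k/ and /t/ form a stop–stop cluster, so [i] is inserted between them. /jotfoktuhjoob/ → jotfokituhjoob.
Rule 3 (final devoicing): /b/ is a voiced stop in word-final position, so it devoices to [p]. /jotfokituhjoob/ → jotfokituhjoop.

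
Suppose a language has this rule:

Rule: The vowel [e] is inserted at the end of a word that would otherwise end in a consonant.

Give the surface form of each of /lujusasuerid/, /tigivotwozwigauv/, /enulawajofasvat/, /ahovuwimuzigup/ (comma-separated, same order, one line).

/lujusasuerid/: the form ends in the consonant /d/, so [e] is inserted word-finally. → [lujusasueride].
/tigivotwozwigauv/: the form ends in the consonant /v/, so [e] is inserted word-finally. → [tigivotwozwigauve].
/enulawajofasvat/: the form ends in the consonant /t/, so [e] is inserted word-finally. → [enulawajofasvate].
/ahovuwimuzigup/: the form ends in the consonant /p/, so [e] is inserted word-finally. → [ahovuwimuzigupe].

lujusasueride, tigivotwozwigauve, enulawajofasvate, ahovuwimuzigupe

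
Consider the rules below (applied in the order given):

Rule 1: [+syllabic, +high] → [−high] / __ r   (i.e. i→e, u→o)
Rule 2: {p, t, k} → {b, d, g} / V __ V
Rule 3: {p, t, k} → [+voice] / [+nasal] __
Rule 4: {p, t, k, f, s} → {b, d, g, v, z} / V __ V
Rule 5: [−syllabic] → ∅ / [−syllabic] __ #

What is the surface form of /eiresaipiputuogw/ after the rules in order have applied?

Rule 1 (pre-rhotic lowering): /i/ is a high vowel immediately before /r/, so it lowers to [e]. /eiresaipiputuogw/ → eeresaipiputuogw.
Rule 2 (intervocalic voicing): /p/ is a voiceless stop between vowels /i/ and /i/, so it voices to [b]. /p/ is a voiceless stop between vowels /i/ and /u/, so it voices to [b]. /t/ is a voiceless stop between vowels /u/ and /u/, so it voices to [d]. /eeresaipiputuogw/ → eeresaibibuduogw.
Rule 3 (post-nasal voicing): no segment meets the environment; /eeresaibibuduogw/ is unchanged.
Rule 4 (intervocalic voicing): /s/ is a voiceless obstruent between vowels /e/ and /a/, so it voices to [z]. /eeresaibibuduogw/ → eerezaibibuduogw.
Rule 5 (final cluster simplification): /w/ is the second consonant of a word-final cluster /gw/, so it deletes. /eerezaibibuduogw/ → eerezaibibuduog.

eerezaibibuduog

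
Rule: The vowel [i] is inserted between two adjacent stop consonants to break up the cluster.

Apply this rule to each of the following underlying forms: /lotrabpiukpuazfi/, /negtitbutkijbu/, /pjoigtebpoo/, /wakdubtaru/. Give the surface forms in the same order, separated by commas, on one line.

lotrabipiukipuazfi, negititibutikijbu, pjoigitebipoo, wakidubitaru

/lotrabpiukpuazfi/: /b/ and /p/ form a stop–stop cluster, so [i] is inserted between them. /k/ and /p/ form a stop–stop cluster, so [i] is inserted between them. → [lotrabipiukipuazfi].
/negtitbutkijbu/: /g/ and /t/ form a stop–stop cluster, so [i] is inserted between them. /t/ and /b/ form a stop–stop cluster, so [i] is inserted between them. /t/ and /k/ form a stop–stop cluster, so [i] is inserted between them. → [negititibutikijbu].
/pjoigtebpoo/: /g/ and /t/ form a stop–stop cluster, so [i] is inserted between them. /b/ and /p/ form a stop–stop cluster, so [i] is inserted between them. → [pjoigitebipoo].
/wakdubtaru/: /k/ and /d/ form a stop–stop cluster, so [i] is inserted between them. /b/ and /t/ form a stop–stop cluster, so [i] is inserted between them. → [wakidubitaru].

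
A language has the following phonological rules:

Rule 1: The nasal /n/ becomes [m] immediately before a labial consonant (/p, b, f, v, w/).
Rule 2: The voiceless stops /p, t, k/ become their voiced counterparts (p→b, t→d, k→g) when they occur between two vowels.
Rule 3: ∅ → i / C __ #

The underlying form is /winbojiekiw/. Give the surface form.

wimbojiegiwi

Rule 1 (nasal place assimilation): /n/ precedes the labial consonant /b/, so it assimilates in place to [m]. /winbojiekiw/ → wimbojiekiw.
Rule 2 (intervocalic voicing): /k/ is a voiceless stop between vowels /e/ and /i/, so it voices to [g]. /wimbojiekiw/ → wimbojiegiw.
Rule 3 (final i-epenthesis): the form ends in the consonant /w/, so [i] is inserted word-finally. /wimbojiegiw/ → wimbojiegiwi.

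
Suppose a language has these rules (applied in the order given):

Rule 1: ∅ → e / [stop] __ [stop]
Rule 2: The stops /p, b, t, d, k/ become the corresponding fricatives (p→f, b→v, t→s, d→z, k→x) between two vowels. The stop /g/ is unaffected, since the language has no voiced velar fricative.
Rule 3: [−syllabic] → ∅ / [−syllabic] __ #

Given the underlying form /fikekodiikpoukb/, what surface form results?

Rule 1 (stop-cluster e-epenthesis): /k/ and /p/ form a stop–stop cluster, so [e] is inserted between them. /k/ and /b/ form a stop–stop cluster, so [e] is inserted between them. /fikekodiikpoukb/ → fikekodiikepoukeb.
Rule 2 (intervocalic spirantization): /k/ is a stop between vowels /i/ and /e/, so it spirantizes to the fricative [x]. /k/ is a stop between vowels /e/ and /o/, so it spirantizes to the fricative [x]. /d/ is a stop between vowels /o/ and /i/, so it spirantizes to the fricative [z]. /k/ is a stop between vowels /i/ and /e/, so it spirantizes to the fricative [x]. /p/ is a stop between vowels /e/ and /o/, so it spirantizes to the fricative [f]. /k/ is a stop between vowels /u/ and /e/, so it spirantizes to the fricative [x]. /fikekodiikepoukeb/ → fixexoziixefouxeb.
Rule 3 (final cluster simplification): no segment meets the environment; /fixexoziixefouxeb/ is unchanged.

fixexoziixefouxeb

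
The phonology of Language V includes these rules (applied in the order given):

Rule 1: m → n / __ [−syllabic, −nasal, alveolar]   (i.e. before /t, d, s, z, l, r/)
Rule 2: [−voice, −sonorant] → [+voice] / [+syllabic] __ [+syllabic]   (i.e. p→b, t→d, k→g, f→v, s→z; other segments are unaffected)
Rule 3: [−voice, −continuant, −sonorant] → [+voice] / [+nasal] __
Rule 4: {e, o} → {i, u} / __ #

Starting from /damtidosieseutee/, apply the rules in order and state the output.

dandidoziezeudei

Rule 1 (nasal place assimilation): /m/ precedes the alveolar consonant /t/, so it assimilates in place to [n]. /damtidosieseutee/ → dantidosieseutee.
Rule 2 (intervocalic voicing): /s/ is a voiceless obstruent between vowels /o/ and /i/, so it voices to [z]. /s/ is a voiceless obstruent between vowels /e/ and /e/, so it voices to [z]. /t/ is a voiceless obstruent between vowels /u/ and /e/, so it voices to [d]. /dantidosieseutee/ → dantidoziezeudee.
Rule 3 (post-nasal voicing): /t/ is a voiceless stop immediately after the nasal /n/, so it voices to [d]. /dantidoziezeudee/ → dandidoziezeudee.
Rule 4 (final vowel raising): /e/ is a mid vowel in word-final position, so it raises to [i]. /dandidoziezeudee/ → dandidoziezeudei.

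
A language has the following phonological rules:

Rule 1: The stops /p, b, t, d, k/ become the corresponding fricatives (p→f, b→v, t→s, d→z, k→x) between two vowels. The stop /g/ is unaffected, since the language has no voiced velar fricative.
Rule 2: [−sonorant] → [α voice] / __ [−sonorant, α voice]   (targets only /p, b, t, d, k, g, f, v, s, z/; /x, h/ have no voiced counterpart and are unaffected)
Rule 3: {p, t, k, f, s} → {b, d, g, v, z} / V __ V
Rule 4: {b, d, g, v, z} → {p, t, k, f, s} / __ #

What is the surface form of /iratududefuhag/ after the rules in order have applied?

irazuzuzevuhak

Rule 1 (intervocalic spirantization): /t/ is a stop between vowels /a/ and /u/, so it spirantizes to the fricative [s]. /d/ is a stop between vowels /u/ and /u/, so it spirantizes to the fricative [z]. /d/ is a stop between vowels /u/ and /e/, so it spirantizes to the fricative [z]. /iratududefuhag/ → irasuzuzefuhag.
Rule 2 (regressive voicing assimilation): no segment meets the environment; /irasuzuzefuhag/ is unchanged.
Rule 3 (intervocalic voicing): /s/ is a voiceless obstruent between vowels /a/ and /u/, so it voices to [z]. /f/ is a voiceless obstruent between vowels /e/ and /u/, so it voices to [v]. /irasuzuzefuhag/ → irazuzuzevuhag.
Rule 4 (final devoicing): /g/ is a voiced obstruent in word-final position, so it devoices to [k]. /irazuzuzevuhag/ → irazuzuzevuhak.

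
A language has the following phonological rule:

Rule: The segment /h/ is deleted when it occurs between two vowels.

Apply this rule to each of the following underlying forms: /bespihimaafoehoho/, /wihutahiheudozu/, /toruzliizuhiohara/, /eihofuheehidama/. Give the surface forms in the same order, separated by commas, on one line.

/bespihimaafoehoho/: /h/ occurs between vowels /i/ and /i/, so it deletes. /h/ occurs between vowels /e/ and /o/, so it deletes. /h/ occurs between vowels /o/ and /o/, so it deletes. → [bespiimaafoeoo].
/wihutahiheudozu/: /h/ occurs between vowels /i/ and /u/, so it deletes. /h/ occurs between vowels /a/ and /i/, so it deletes. /h/ occurs between vowels /i/ and /e/, so it deletes. → [wiutaieudozu].
/toruzliizuhiohara/: /h/ occurs between vowels /u/ and /i/, so it deletes. /h/ occurs between vowels /o/ and /a/, so it deletes. → [toruzliizuioara].
/eihofuheehidama/: /h/ occurs between vowels /i/ and /o/, so it deletes. /h/ occurs between vowels /u/ and /e/, so it deletes. /h/ occurs between vowels /e/ and /i/, so it deletes. → [eiofueeidama].

bespiimaafoeoo, wiutaieudozu, toruzliizuioara, eiofueeidama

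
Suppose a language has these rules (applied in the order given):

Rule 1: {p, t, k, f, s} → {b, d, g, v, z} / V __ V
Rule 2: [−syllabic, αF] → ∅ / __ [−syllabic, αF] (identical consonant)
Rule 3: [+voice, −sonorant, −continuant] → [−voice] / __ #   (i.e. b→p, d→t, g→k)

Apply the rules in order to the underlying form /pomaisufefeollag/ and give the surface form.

Rule 1 (intervocalic voicing): /s/ is a voiceless obstruent between vowels /i/ and /u/, so it voices to [z]. /f/ is a voiceless obstruent between vowels /u/ and /e/, so it voices to [v]. /f/ is a voiceless obstruent between vowels /e/ and /e/, so it voices to [v]. /pomaisufefeollag/ → pomaizuveveollag.
Rule 2 (degemination): /ll/ is a geminate; the first /l/ deletes. /pomaizuveveollag/ → pomaizuveveolag.
Rule 3 (final devoicing): /g/ is a voiced stop in word-final position, so it devoices to [k]. /pomaizuveveolag/ → pomaizuveveolak.

pomaizuveveolak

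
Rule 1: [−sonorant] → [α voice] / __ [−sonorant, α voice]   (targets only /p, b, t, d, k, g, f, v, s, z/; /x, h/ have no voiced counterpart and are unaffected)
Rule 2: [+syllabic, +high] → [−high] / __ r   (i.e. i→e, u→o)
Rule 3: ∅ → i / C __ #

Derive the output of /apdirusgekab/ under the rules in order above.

Rule 1 (regressive voicing assimilation): /p/ precedes the voiced obstruent /d/, so it voices to [b] by assimilation. /s/ precedes the voiced obstruent /g/, so it voices to [z] by assimilation. /apdirusgekab/ → abdiruzgekab.
Rule 2 (pre-rhotic lowering): /i/ is a high vowel immediately before /r/, so it lowers to [e]. /abdiruzgekab/ → abderuzgekab.
Rule 3 (final i-epenthesis): the form ends in the consonant /b/, so [i] is inserted word-finally. /abderuzgekab/ → abderuzgekabi.

abderuzgekabi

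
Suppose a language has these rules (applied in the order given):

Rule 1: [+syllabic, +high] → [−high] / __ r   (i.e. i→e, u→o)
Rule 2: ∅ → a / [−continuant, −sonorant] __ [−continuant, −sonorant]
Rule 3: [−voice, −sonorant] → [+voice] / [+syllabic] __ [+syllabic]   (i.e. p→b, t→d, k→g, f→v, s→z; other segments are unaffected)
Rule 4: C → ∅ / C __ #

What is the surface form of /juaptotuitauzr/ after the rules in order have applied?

juabadoduidauz

Rule 1 (pre-rhotic lowering): no segment meets the environment; /juaptotuitauzr/ is unchanged.
Rule 2 (stop-cluster a-epenthesis): /p/ and /t/ form a stop–stop cluster, so [a] is inserted between them. /juaptotuitauzr/ → juapatotuitauzr.
Rule 3 (intervocalic voicing): /p/ is a voiceless obstruent between vowels /a/ and /a/, so it voices to [b]. /t/ is a voiceless obstruent between vowels /a/ and /o/, so it voices to [d]. /t/ is a voiceless obstruent between vowels /o/ and /u/, so it voices to [d]. /t/ is a voiceless obstruent between vowels /i/ and /a/, so it voices to [d]. /juapatotuitauzr/ → juabadoduidauzr.
Rule 4 (final cluster simplification): /r/ is the second consonant of a word-final cluster /zr/, so it deletes. /juabadoduidauzr/ → juabadoduidauz.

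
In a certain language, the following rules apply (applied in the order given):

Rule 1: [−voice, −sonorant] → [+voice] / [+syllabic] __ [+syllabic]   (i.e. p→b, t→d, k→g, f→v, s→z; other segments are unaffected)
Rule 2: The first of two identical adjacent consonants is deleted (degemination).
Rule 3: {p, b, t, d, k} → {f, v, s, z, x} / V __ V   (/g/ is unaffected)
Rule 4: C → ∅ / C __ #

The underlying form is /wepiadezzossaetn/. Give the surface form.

Rule 1 (intervocalic voicing): /p/ is a voiceless obstruent between vowels /e/ and /i/, so it voices to [b]. /wepiadezzossaetn/ → webiadezzossaetn.
Rule 2 (degemination): /zz/ is a geminate; the first /z/ deletes. /ss/ is a geminate; the first /s/ deletes. /webiadezzossaetn/ → webiadezosaetn.
Rule 3 (intervocalic spirantization): /b/ is a stop between vowels /e/ and /i/, so it spirantizes to the fricative [v]. /d/ is a stop between vowels /a/ and /e/, so it spirantizes to the fricative [z]. /webiadezosaetn/ → weviazezosaetn.
Rule 4 (final cluster simplification): /n/ is the second consonant of a word-final cluster /tn/, so it deletes. /weviazezosaetn/ → weviazezosaet.

weviazezosaet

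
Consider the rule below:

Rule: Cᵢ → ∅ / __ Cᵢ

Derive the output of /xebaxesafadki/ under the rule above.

No segment of /xebaxesafadki/ meets the structural description of the rule, so the form surfaces unchanged.

xebaxesafadki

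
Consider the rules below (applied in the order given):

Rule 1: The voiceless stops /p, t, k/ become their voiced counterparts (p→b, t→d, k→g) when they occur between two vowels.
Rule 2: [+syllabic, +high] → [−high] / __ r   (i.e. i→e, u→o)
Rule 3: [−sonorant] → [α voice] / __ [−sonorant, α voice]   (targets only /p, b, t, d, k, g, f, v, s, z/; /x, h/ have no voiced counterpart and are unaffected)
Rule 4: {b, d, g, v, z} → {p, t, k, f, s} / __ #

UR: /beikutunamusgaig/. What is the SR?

beigudunamuzgaik

Rule 1 (intervocalic voicing): /k/ is a voiceless stop between vowels /i/ and /u/, so it voices to [g]. /t/ is a voiceless stop between vowels /u/ and /u/, so it voices to [d]. /beikutunamusgaig/ → beigudunamusgaig.
Rule 2 (pre-rhotic lowering): no segment meets the environment; /beigudunamusgaig/ is unchanged.
Rule 3 (regressive voicing assimilation): /s/ precedes the voiced obstruent /g/, so it voices to [z] by assimilation. /beigudunamusgaig/ → beigudunamuzgaig.
Rule 4 (final devoicing): /g/ is a voiced obstruent in word-final position, so it devoices to [k]. /beigudunamuzgaig/ → beigudunamuzgaik.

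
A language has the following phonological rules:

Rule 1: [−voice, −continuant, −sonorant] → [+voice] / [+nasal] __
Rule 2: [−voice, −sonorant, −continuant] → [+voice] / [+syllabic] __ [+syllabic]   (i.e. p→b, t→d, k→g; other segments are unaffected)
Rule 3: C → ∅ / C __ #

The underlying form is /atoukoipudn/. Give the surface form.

Rule 1 (post-nasal voicing): no segment meets the environment; /atoukoipudn/ is unchanged.
Rule 2 (intervocalic voicing): /t/ is a voiceless stop between vowels /a/ and /o/, so it voices to [d]. /k/ is a voiceless stop between vowels /u/ and /o/, so it voices to [g]. /p/ is a voiceless stop between vowels /i/ and /u/, so it voices to [b]. /atoukoipudn/ → adougoibudn.
Rule 3 (final cluster simplification): /n/ is the second consonant of a word-final cluster /dn/, so it deletes. /adougoibudn/ → adougoibud.

adougoibud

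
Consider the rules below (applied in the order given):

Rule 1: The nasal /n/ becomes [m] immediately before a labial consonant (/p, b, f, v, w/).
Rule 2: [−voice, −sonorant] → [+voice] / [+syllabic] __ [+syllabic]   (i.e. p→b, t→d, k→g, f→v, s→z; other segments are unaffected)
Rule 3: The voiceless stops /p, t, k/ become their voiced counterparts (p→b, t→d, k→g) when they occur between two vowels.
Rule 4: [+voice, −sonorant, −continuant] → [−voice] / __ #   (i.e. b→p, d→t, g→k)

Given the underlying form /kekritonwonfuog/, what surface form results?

kekridomwomfuok

Rule 1 (nasal place assimilation): /n/ precedes the labial consonant /w/, so it assimilates in place to [m]. /n/ precedes the labial consonant /f/, so it assimilates in place to [m]. /kekritonwonfuog/ → kekritomwomfuog.
Rule 2 (intervocalic voicing): /t/ is a voiceless obstruent between vowels /i/ and /o/, so it voices to [d]. /kekritomwomfuog/ → kekridomwomfuog.
Rule 3 (intervocalic voicing): no segment meets the environment; /kekridomwomfuog/ is unchanged.
Rule 4 (final devoicing): /g/ is a voiced stop in word-final position, so it devoices to [k]. /kekridomwomfuog/ → kekridomwomfuok.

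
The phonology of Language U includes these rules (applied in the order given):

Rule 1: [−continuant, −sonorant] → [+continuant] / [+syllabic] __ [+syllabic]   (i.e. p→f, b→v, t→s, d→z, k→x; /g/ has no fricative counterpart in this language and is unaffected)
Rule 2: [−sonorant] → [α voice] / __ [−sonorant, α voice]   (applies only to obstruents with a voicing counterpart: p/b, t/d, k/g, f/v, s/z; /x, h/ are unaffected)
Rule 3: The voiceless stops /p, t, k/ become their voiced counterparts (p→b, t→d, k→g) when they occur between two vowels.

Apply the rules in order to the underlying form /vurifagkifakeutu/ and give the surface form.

Rule 1 (intervocalic spirantization): /k/ is a stop between vowels /a/ and /e/, so it spirantizes to the fricative [x]. /t/ is a stop between vowels /u/ and /u/, so it spirantizes to the fricative [s]. /vurifagkifakeutu/ → vurifagkifaxeusu.
Rule 2 (regressive voicing assimilation): /g/ precedes the voiceless obstruent /k/, so it devoices to [k] by assimilation. /vurifagkifaxeusu/ → vurifakkifaxeusu.
Rule 3 (intervocalic voicing): no segment meets the environment; /vurifakkifaxeusu/ is unchanged.

vurifakkifaxeusu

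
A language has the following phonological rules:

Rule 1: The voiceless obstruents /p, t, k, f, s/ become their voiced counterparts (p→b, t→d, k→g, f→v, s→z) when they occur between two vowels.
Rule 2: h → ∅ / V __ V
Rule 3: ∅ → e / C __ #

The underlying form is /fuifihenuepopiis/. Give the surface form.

Rule 1 (intervocalic voicing): /f/ is a voiceless obstruent between vowels /i/ and /i/, so it voices to [v]. /p/ is a voiceless obstruent between vowels /e/ and /o/, so it voices to [b]. /p/ is a voiceless obstruent between vowels /o/ and /i/, so it voices to [b]. /fuifihenuepopiis/ → fuivihenuebobiis.
Rule 2 (intervocalic h-deletion): /h/ occurs between vowels /i/ and /e/, so it deletes. /fuivihenuebobiis/ → fuivienuebobiis.
Rule 3 (final e-epenthesis): the form ends in the consonant /s/, so [e] is inserted word-finally. /fuivienuebobiis/ → fuivienuebobiise.

fuivienuebobiise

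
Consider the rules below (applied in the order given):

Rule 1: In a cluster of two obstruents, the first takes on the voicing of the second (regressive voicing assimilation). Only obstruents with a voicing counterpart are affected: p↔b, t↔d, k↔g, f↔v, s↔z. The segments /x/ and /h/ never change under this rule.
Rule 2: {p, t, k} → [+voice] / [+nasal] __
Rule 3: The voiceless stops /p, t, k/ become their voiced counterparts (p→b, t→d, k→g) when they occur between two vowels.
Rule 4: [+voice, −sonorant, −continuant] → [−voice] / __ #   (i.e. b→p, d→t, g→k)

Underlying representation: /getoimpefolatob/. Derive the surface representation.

Rule 1 (regressive voicing assimilation): no segment meets the environment; /getoimpefolatob/ is unchanged.
Rule 2 (post-nasal voicing): /p/ is a voiceless stop immediately after the nasal /m/, so it voices to [b]. /getoimpefolatob/ → getoimbefolatob.
Rule 3 (intervocalic voicing): /t/ is a voiceless stop between vowels /e/ and /o/, so it voices to [d]. /t/ is a voiceless stop between vowels /a/ and /o/, so it voices to [d]. /getoimbefolatob/ → gedoimbefoladob.
Rule 4 (final devoicing): /b/ is a voiced stop in word-final position, so it devoices to [p]. /gedoimbefoladob/ → gedoimbefoladop.

gedoimbefoladop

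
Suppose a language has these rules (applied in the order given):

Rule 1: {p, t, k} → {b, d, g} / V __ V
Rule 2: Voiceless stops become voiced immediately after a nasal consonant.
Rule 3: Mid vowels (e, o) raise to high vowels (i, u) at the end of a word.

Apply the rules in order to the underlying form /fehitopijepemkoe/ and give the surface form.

Rule 1 (intervocalic voicing): /t/ is a voiceless stop between vowels /i/ and /o/, so it voices to [d]. /p/ is a voiceless stop between vowels /o/ and /i/, so it voices to [b]. /p/ is a voiceless stop between vowels /e/ and /e/, so it voices to [b]. /fehitopijepemkoe/ → fehidobijebemkoe.
Rule 2 (post-nasal voicing): /k/ is a voiceless stop immediately after the nasal /m/, so it voices to [g]. /fehidobijebemkoe/ → fehidobijebemgoe.
Rule 3 (final vowel raising): /e/ is a mid vowel in word-final position, so it raises to [i]. /fehidobijebemgoe/ → fehidobijebemgoi.

fehidobijebemgoi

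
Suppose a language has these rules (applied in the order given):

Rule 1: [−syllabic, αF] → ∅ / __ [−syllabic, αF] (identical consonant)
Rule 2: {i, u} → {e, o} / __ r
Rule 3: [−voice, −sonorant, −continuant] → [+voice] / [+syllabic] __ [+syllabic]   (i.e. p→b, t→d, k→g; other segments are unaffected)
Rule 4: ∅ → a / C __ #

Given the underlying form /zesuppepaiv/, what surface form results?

zesubebaiva

Rule 1 (degemination): /pp/ is a geminate; the first /p/ deletes. /zesuppepaiv/ → zesupepaiv.
Rule 2 (pre-rhotic lowering): no segment meets the environment; /zesupepaiv/ is unchanged.
Rule 3 (intervocalic voicing): /p/ is a voiceless stop between vowels /u/ and /e/, so it voices to [b]. /p/ is a voiceless stop between vowels /e/ and /a/, so it voices to [b]. /zesupepaiv/ → zesubebaiv.
Rule 4 (final a-epenthesis): the form ends in the consonant /v/, so [a] is inserted word-finally. /zesubebaiv/ → zesubebaiva.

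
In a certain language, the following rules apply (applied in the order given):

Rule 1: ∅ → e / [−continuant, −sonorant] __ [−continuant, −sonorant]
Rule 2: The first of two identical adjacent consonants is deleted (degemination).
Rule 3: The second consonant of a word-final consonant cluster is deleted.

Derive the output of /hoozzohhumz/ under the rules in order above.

Rule 1 (stop-cluster e-epenthesis): no segment meets the environment; /hoozzohhumz/ is unchanged.
Rule 2 (degemination): /zz/ is a geminate; the first /z/ deletes. /hh/ is a geminate; the first /h/ deletes. /hoozzohhumz/ → hoozohumz.
Rule 3 (final cluster simplification): /z/ is the second consonant of a word-final cluster /mz/, so it deletes. /hoozohumz/ → hoozohum.

hoozohum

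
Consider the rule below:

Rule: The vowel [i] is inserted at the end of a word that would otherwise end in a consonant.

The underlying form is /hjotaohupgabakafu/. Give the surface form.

No segment of /hjotaohupgabakafu/ meets the structural description of the rule, so the form surfaces unchanged.

hjotaohupgabakafu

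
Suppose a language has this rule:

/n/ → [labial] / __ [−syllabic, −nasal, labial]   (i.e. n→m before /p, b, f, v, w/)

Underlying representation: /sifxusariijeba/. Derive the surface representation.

sifxusariijeba

No segment of /sifxusariijeba/ meets the structural description of the rule, so the form surfaces unchanged.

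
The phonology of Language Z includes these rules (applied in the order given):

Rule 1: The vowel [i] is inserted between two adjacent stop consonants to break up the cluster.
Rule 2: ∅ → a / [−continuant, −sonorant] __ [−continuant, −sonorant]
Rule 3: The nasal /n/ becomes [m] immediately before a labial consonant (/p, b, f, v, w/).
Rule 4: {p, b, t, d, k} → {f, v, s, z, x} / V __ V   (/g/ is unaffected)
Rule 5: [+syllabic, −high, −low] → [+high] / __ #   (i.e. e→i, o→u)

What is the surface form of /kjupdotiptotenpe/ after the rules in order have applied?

kjufizosifisosempi

Rule 1 (stop-cluster i-epenthesis): /p/ and /d/ form a stop–stop cluster, so [i] is inserted between them. /p/ and /t/ form a stop–stop cluster, so [i] is inserted between them. /kjupdotiptotenpe/ → kjupidotipitotenpe.
Rule 2 (stop-cluster a-epenthesis): no segment meets the environment; /kjupidotipitotenpe/ is unchanged.
Rule 3 (nasal place assimilation): /n/ precedes the labial consonant /p/, so it assimilates in place to [m]. /kjupidotipitotenpe/ → kjupidotipitotempe.
Rule 4 (intervocalic spirantization): /p/ is a stop between vowels /u/ and /i/, so it spirantizes to the fricative [f]. /d/ is a stop between vowels /i/ and /o/, so it spirantizes to the fricative [z]. /t/ is a stop between vowels /o/ and /i/, so it spirantizes to the fricative [s]. /p/ is a stop between vowels /i/ and /i/, so it spirantizes to the fricative [f]. /t/ is a stop between vowels /i/ and /o/, so it spirantizes to the fricative [s]. /t/ is a stop between vowels /o/ and /e/, so it spirantizes to the fricative [s]. /kjupidotipitotempe/ → kjufizosifisosempe.
Rule 5 (final vowel raising): /e/ is a mid vowel in word-final position, so it raises to [i]. /kjufizosifisosempe/ → kjufizosifisosempi.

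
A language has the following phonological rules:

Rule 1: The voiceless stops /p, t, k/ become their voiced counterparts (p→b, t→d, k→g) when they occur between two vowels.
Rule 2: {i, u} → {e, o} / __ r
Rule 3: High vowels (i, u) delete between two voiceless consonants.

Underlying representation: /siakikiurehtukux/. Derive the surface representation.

siagigiorehtugux

Rule 1 (intervocalic voicing): /k/ is a voiceless stop between vowels /a/ and /i/, so it voices to [g]. /k/ is a voiceless stop between vowels /i/ and /i/, so it voices to [g]. /k/ is a voiceless stop between vowels /u/ and /u/, so it voices to [g]. /siakikiurehtukux/ → siagigiurehtugux.
Rule 2 (pre-rhotic lowering): /u/ is a high vowel immediately before /r/, so it lowers to [o]. /siagigiurehtugux/ → siagigiorehtugux.
Rule 3 (high vowel syncope): no segment meets the environment; /siagigiorehtugux/ is unchanged.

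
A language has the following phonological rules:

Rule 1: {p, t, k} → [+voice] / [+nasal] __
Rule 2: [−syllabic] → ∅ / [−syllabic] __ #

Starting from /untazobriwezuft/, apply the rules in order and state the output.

undazobriwezuf

Rule 1 (post-nasal voicing): /t/ is a voiceless stop immediately after the nasal /n/, so it voices to [d]. /untazobriwezuft/ → undazobriwezuft.
Rule 2 (final cluster simplification): /t/ is the second consonant of a word-final cluster /ft/, so it deletes. /undazobriwezuft/ → undazobriwezuf.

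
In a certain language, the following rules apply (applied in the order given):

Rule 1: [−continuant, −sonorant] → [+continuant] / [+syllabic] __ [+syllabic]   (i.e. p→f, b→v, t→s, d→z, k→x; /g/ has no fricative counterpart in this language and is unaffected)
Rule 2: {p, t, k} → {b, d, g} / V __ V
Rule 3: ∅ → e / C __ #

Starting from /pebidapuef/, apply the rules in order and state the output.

pevizafuefe

Rule 1 (intervocalic spirantization): /b/ is a stop between vowels /e/ and /i/, so it spirantizes to the fricative [v]. /d/ is a stop between vowels /i/ and /a/, so it spirantizes to the fricative [z]. /p/ is a stop between vowels /a/ and /u/, so it spirantizes to the fricative [f]. /pebidapuef/ → pevizafuef.
Rule 2 (intervocalic voicing): no segment meets the environment; /pevizafuef/ is unchanged.
Rule 3 (final e-epenthesis): the form ends in the consonant /f/, so [e] is inserted word-finally. /pevizafuef/ → pevizafuefe.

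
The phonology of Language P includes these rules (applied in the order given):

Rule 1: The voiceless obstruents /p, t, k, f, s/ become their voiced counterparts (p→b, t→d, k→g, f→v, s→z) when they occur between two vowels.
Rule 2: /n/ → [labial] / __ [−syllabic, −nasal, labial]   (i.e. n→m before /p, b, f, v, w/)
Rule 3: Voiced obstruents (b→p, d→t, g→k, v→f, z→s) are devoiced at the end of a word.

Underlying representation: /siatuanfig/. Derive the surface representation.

siaduamfik

Rule 1 (intervocalic voicing): /t/ is a voiceless obstruent between vowels /a/ and /u/, so it voices to [d]. /siatuanfig/ → siaduanfig.
Rule 2 (nasal place assimilation): /n/ precedes the labial consonant /f/, so it assimilates in place to [m]. /siaduanfig/ → siaduamfig.
Rule 3 (final devoicing): /g/ is a voiced obstruent in word-final position, so it devoices to [k]. /siaduamfig/ → siaduamfik.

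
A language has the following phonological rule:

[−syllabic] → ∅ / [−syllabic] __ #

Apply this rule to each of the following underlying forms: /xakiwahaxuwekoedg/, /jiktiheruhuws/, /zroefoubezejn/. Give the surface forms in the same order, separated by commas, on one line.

xakiwahaxuwekoed, jiktiheruhuw, zroefoubezej

/xakiwahaxuwekoedg/: /g/ is the second consonant of a word-final cluster /dg/, so it deletes. → [xakiwahaxuwekoed].
/jiktiheruhuws/: /s/ is the second consonant of a word-final cluster /ws/, so it deletes. → [jiktiheruhuw].
/zroefoubezejn/: /n/ is the second consonant of a word-final cluster /jn/, so it deletes. → [zroefoubezej].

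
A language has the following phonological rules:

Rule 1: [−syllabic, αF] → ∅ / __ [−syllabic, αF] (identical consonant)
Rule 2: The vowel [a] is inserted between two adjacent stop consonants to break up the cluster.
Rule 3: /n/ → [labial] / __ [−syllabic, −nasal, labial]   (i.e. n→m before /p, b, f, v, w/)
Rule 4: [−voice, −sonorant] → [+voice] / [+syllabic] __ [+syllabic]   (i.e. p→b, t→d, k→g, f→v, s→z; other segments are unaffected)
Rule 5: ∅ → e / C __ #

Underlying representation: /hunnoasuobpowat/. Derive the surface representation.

hunoazuobabowate

Rule 1 (degemination): /nn/ is a geminate; the first /n/ deletes. /hunnoasuobpowat/ → hunoasuobpowat.
Rule 2 (stop-cluster a-epenthesis): /b/ and /p/ form a stop–stop cluster, so [a] is inserted between them. /hunoasuobpowat/ → hunoasuobapowat.
Rule 3 (nasal place assimilation): no segment meets the environment; /hunoasuobapowat/ is unchanged.
Rule 4 (intervocalic voicing): /s/ is a voiceless obstruent between vowels /a/ and /u/, so it voices to [z]. /p/ is a voiceless obstruent between vowels /a/ and /o/, so it voices to [b]. /hunoasuobapowat/ → hunoazuobabowat.
Rule 5 (final e-epenthesis): the form ends in the consonant /t/, so [e] is inserted word-finally. /hunoazuobabowat/ → hunoazuobabowate.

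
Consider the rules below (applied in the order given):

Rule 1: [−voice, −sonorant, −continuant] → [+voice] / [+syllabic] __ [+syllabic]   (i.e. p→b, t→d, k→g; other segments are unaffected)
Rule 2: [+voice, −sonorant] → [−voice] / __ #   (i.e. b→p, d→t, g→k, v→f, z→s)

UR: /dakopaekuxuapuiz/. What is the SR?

dagobaeguxuabuis

Rule 1 (intervocalic voicing): /k/ is a voiceless stop between vowels /a/ and /o/, so it voices to [g]. /p/ is a voiceless stop between vowels /o/ and /a/, so it voices to [b]. /k/ is a voiceless stop between vowels /e/ and /u/, so it voices to [g]. /p/ is a voiceless stop between vowels /a/ and /u/, so it voices to [b]. /dakopaekuxuapuiz/ → dagobaeguxuabuiz.
Rule 2 (final devoicing): /z/ is a voiced obstruent in word-final position, so it devoices to [s]. /dagobaeguxuabuiz/ → dagobaeguxuabuis.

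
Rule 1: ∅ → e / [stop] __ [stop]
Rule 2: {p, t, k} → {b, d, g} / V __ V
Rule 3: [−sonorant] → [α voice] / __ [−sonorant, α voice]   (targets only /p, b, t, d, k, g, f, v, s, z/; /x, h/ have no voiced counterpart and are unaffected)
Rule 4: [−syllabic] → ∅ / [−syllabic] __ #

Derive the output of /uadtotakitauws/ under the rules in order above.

Rule 1 (stop-cluster e-epenthesis): /d/ and /t/ form a stop–stop cluster, so [e] is inserted between them. /uadtotakitauws/ → uadetotakitauws.
Rule 2 (intervocalic voicing): /t/ is a voiceless stop between vowels /e/ and /o/, so it voices to [d]. /t/ is a voiceless stop between vowels /o/ and /a/, so it voices to [d]. /k/ is a voiceless stop between vowels /a/ and /i/, so it voices to [g]. /t/ is a voiceless stop between vowels /i/ and /a/, so it voices to [d]. /uadetotakitauws/ → uadedodagidauws.
Rule 3 (regressive voicing assimilation): no segment meets the environment; /uadedodagidauws/ is unchanged.
Rule 4 (final cluster simplification): /s/ is the second consonant of a word-final cluster /ws/, so it deletes. /uadedodagidauws/ → uadedodagidauw.

uadedodagidauw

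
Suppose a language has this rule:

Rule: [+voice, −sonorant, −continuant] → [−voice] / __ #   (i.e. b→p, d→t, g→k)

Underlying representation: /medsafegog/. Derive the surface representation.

medsafegok

/g/ is a voiced stop in word-final position, so it devoices to [k].
The other instances of /d/, /g/ do not occur in the required environment and remain unchanged.
Surface form: [medsafegok].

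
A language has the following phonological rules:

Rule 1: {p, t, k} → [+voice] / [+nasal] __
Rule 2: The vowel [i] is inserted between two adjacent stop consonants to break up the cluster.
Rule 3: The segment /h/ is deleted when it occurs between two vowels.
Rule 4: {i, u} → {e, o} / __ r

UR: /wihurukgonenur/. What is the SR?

Rule 1 (post-nasal voicing): no segment meets the environment; /wihurukgonenur/ is unchanged.
Rule 2 (stop-cluster i-epenthesis): /k/ and /g/ form a stop–stop cluster, so [i] is inserted between them. /wihurukgonenur/ → wihurukigonenur.
Rule 3 (intervocalic h-deletion): /h/ occurs between vowels /i/ and /u/, so it deletes. /wihurukigonenur/ → wiurukigonenur.
Rule 4 (pre-rhotic lowering): /u/ is a high vowel immediately before /r/, so it lowers to [o]. /u/ is a high vowel immediately before /r/, so it lowers to [o]. /wiurukigonenur/ → wiorukigonenor.

wiorukigonenor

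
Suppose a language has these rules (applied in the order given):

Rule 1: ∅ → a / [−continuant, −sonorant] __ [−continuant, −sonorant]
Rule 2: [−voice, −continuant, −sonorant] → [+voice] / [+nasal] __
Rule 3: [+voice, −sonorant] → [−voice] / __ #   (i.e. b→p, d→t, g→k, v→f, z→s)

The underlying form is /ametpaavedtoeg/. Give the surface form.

ametapaavedatoek

Rule 1 (stop-cluster a-epenthesis): /t/ and /p/ form a stop–stop cluster, so [a] is inserted between them. /d/ and /t/ form a stop–stop cluster, so [a] is inserted between them. /ametpaavedtoeg/ → ametapaavedatoeg.
Rule 2 (post-nasal voicing): no segment meets the environment; /ametapaavedatoeg/ is unchanged.
Rule 3 (final devoicing): /g/ is a voiced obstruent in word-final position, so it devoices to [k]. /ametapaavedatoeg/ → ametapaavedatoek.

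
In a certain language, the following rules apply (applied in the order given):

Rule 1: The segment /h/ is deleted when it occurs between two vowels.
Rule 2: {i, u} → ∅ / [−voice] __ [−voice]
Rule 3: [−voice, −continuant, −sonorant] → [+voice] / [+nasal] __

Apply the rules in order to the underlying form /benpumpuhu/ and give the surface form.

benbumbuu

Rule 1 (intervocalic h-deletion): /h/ occurs between vowels /u/ and /u/, so it deletes. /benpumpuhu/ → benpumpuu.
Rule 2 (high vowel syncope): no segment meets the environment; /benpumpuu/ is unchanged.
Rule 3 (post-nasal voicing): /p/ is a voiceless stop immediately after the nasal /n/, so it voices to [b]. /p/ is a voiceless stop immediately after the nasal /m/, so it voices to [b]. /benpumpuu/ → benbumbuu.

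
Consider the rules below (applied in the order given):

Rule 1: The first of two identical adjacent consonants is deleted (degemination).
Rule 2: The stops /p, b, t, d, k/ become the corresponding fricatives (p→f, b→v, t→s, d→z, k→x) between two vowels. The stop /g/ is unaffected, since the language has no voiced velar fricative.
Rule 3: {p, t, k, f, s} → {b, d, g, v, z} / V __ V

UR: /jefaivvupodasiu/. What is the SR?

jevaivuvozaziu

Rule 1 (degemination): /vv/ is a geminate; the first /v/ deletes. /jefaivvupodasiu/ → jefaivupodasiu.
Rule 2 (intervocalic spirantization): /p/ is a stop between vowels /u/ and /o/, so it spirantizes to the fricative [f]. /d/ is a stop between vowels /o/ and /a/, so it spirantizes to the fricative [z]. /jefaivupodasiu/ → jefaivufozasiu.
Rule 3 (intervocalic voicing): /f/ is a voiceless obstruent between vowels /e/ and /a/, so it voices to [v]. /f/ is a voiceless obstruent between vowels /u/ and /o/, so it voices to [v]. /s/ is a voiceless obstruent between vowels /a/ and /i/, so it voices to [z]. /jefaivufozasiu/ → jevaivuvozaziu.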